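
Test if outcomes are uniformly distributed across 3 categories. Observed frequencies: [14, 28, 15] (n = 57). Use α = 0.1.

Expected = 19 each. χ² = Σ(O-E)²/E = 6.421. df = 2, critical value = 4.605. Reject H₀.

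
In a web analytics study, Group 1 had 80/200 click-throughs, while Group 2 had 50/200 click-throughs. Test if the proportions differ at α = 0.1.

p̂₁ = 0.4, p̂₂ = 0.25, pooled p̂ = 0.325. z = 3.203. Critical: ±1.645. Reject H₀.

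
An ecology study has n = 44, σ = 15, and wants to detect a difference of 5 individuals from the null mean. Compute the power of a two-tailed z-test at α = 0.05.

SE = σ/√n = 15/√44 = 2.261. Non-centrality λ = d/SE = 5/2.261 = 2.211. Power ≈ Φ(λ - z_{α/2}) = Φ(2.211 - 1.96) = Φ(0.251) = 0.599.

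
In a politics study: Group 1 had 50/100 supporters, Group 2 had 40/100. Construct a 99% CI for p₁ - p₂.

p̂₁ = 0.5, p̂₂ = 0.4. Difference = 0.1. CI = (-0.08, 0.28)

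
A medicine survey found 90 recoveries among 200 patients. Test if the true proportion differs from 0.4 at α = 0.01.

p̂ = 0.45, p₀ = 0.4. z = (p̂ - p₀)/√(p₀(1-p₀)/n) = 1.443. Critical: ±2.576. Fail to reject H₀.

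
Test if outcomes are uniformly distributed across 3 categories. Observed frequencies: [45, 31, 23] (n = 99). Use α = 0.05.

Expected = 33 each. χ² = Σ(O-E)²/E = 7.515. df = 2, critical value = 5.991. Reject H₀.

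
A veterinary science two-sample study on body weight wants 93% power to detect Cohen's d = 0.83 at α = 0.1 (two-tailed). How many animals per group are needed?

z_{α/2} = 1.645, z_β = Φ⁻¹(0.93) = 1.476. For large effect (d = 0.83): n per group = 2(z_{α/2} + z_β)²/d² = 2(1.645 + 1.476)²/0.83² = 28.3 → 29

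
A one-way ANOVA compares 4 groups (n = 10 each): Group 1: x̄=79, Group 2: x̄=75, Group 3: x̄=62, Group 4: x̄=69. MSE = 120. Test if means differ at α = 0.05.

Grand mean = 71.25. SS_between = 1647.5, MS_between = 549.17. F = 4.576, F_crit ≈ 2.866. Reject H₀.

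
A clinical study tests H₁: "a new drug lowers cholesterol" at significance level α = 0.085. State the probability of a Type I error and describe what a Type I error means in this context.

P(Type I error) = α = 0.085. A Type I error is rejecting H₀ when H₀ is actually true (false positive) — here, concluding that a new drug lowers cholesterol when in fact this is not the case. Consequence: approving an ineffective drug — patients take a useless medication and may skip effective alternatives.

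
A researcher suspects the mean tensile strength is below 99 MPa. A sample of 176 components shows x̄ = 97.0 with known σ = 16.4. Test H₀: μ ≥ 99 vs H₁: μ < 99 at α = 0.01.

z = -1.618. Critical value: -2.33. Fail to reject H₀.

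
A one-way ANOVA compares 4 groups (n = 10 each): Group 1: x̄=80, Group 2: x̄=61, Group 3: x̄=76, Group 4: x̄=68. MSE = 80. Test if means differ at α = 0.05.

Grand mean = 71.25. SS_between = 2147.5, MS_between = 715.83. F = 8.948, F_crit ≈ 2.866. Reject H₀.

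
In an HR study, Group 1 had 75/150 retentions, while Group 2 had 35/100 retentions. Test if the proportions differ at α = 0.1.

p̂₁ = 0.5, p̂₂ = 0.35, pooled p̂ = 0.44. z = 2.341. Critical: ±1.645. Reject H₀.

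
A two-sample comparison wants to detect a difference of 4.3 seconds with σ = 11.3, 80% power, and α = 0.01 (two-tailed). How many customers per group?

n per group = 2(z_α/2 + z_β)²σ²/d² = 2×(2.576 + 0.84)²×11.3²/4.3² = 161.2 → n = 162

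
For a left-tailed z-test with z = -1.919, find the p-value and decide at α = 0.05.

p = P(Z < -1.919) = Φ(-1.919) ≈ 0.0275. Since p < 0.05, reject H₀ (significant) at α = 0.05.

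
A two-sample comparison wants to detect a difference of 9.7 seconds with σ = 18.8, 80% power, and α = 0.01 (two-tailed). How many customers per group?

n per group = 2(z_α/2 + z_β)²σ²/d² = 2×(2.576 + 0.84)²×18.8²/9.7² = 87.7 → n = 88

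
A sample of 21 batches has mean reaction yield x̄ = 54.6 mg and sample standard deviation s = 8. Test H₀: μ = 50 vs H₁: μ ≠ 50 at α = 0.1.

t = (x̄ - μ₀)/(s/√n) = (54.6 - 50)/(8/√21) = 2.635. df = 20, critical t = ±1.725. Reject H₀.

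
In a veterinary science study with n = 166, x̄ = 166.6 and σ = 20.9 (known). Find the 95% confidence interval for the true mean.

CI = x̄ ± z*(σ/√n) = 166.6 ± 1.96(20.9/√166) = 166.6 ± 3.18 = (163.42, 169.78)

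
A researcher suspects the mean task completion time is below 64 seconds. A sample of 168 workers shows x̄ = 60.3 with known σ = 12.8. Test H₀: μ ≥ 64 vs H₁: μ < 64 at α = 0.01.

z = -3.747. Critical value: -2.33. Reject H₀.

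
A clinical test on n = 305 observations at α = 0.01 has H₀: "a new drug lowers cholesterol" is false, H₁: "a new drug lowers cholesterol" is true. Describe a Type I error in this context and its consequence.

Type I error: rejecting H₀ when it is true — concluding that a new drug lowers cholesterol when in fact it is not. Consequence: approving an ineffective drug — patients take a useless medication and may skip effective alternatives.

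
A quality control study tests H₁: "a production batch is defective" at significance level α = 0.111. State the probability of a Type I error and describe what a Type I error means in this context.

P(Type I error) = α = 0.111. A Type I error is rejecting H₀ when H₀ is actually true (false positive) — here, concluding that a production batch is defective when in fact this is not the case. Consequence: scrapping a good batch — wasted material and cost for no reason.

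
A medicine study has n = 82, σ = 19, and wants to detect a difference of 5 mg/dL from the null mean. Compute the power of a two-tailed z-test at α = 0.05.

SE = σ/√n = 19/√82 = 2.098. Non-centrality λ = d/SE = 5/2.098 = 2.383. Power ≈ Φ(λ - z_{α/2}) = Φ(2.383 - 1.96) = Φ(0.423) = 0.664.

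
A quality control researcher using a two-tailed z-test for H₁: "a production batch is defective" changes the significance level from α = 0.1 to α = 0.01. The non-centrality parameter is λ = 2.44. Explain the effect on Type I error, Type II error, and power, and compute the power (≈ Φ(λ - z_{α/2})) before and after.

Decreasing α from 0.1 to 0.01:
• Type I error rate decreases (α is the Type I rate by definition).
• Critical value moves from z_{α/2} = 1.645 to 2.576, so power = Φ(λ - z_{α/2}) goes from Φ(2.44 - 1.645) = 0.787 to Φ(2.44 - 2.576) = 0.446.
• Type II error rate β = 1 - power therefore increases (0.213 → 0.554).
Appropriate when false positives are costly — here, scrapping a good batch — wasted material and cost for no reason.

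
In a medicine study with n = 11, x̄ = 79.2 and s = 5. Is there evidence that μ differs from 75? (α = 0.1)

t = (x̄ - μ₀)/(s/√n) = (79.2 - 75)/(5/√11) = 2.786. df = 10, critical t = ±1.812. Reject H₀.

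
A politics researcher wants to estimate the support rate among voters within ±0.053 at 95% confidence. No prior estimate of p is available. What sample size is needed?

Conservative approach: use p = 0.5 (maximizes p(1-p) = 0.25). n = z²(0.25)/E² = 1.96²×0.25/0.053² = 341.9 → n = 342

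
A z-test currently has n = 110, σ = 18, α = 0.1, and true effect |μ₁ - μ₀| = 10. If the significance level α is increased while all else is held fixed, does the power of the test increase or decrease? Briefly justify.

Power increases: a larger α lowers the critical value, so more of the H₁ sampling distribution falls in the rejection region.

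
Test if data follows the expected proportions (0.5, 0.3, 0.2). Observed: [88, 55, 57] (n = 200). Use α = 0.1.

Expected: [100.0, 60.0, 40.0]. χ² = 9.082. df = 2, critical = 4.605. Reject H₀.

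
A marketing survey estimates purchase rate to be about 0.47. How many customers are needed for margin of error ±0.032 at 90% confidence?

n = z²p(1-p)/E² = 1.645²×0.47×0.53/0.032² = 658.3 → n = 659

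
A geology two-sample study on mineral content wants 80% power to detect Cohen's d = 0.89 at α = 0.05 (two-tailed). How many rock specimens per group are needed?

z_{α/2} = 1.96, z_β = Φ⁻¹(0.8) = 0.842. For large effect (d = 0.89): n per group = 2(z_{α/2} + z_β)²/d² = 2(1.96 + 0.842)²/0.89² = 19.8 → 20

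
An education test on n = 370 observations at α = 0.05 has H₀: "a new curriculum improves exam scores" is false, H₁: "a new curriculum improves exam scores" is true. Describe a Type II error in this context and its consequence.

Type II error: failing to reject H₀ when it is false — concluding that a new curriculum improves exam scores is not supported when in fact it is. Consequence: keeping the old curriculum when the new one would have helped students.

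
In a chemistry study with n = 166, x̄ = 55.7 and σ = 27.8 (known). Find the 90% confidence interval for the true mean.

CI = x̄ ± z*(σ/√n) = 55.7 ± 1.645(27.8/√166) = 55.7 ± 3.55 = (52.15, 59.25)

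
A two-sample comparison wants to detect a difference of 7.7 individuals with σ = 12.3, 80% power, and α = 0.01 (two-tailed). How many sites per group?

n per group = 2(z_α/2 + z_β)²σ²/d² = 2×(2.576 + 0.84)²×12.3²/7.7² = 59.6 → n = 60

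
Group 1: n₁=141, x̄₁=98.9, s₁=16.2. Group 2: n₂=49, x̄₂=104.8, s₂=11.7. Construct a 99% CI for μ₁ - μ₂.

Difference = -5.9. SE = √(16.2²/141 + 11.7²/49) = 2.158. CI = (-11.46, -0.34)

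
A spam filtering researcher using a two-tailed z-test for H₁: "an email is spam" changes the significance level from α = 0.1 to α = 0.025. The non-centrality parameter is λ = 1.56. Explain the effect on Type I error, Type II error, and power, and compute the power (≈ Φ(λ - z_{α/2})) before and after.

Decreasing α from 0.1 to 0.025:
• Type I error rate decreases (α is the Type I rate by definition).
• Critical value moves from z_{α/2} = 1.645 to 2.241, so power = Φ(λ - z_{α/2}) goes from Φ(1.56 - 1.645) = 0.466 to Φ(1.56 - 2.241) = 0.248.
• Type II error rate β = 1 - power therefore increases (0.534 → 0.752).
Appropriate when false positives are costly — here, a legitimate email is sent to the spam folder and the user misses it.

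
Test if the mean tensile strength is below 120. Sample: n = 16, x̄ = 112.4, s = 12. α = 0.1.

t = (112.4 - 120)/(12/√16) = -2.533, df = 15. Critical t = -1.341. Reject H₀.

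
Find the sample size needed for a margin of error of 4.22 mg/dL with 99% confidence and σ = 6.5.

n = (z*σ/E)² = (2.576×6.5/4.22)² = 15.7 → n = 16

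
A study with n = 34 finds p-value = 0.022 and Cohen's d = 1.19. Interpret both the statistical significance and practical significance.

Statistically significant (p = 0.022 < 0.05). Cohen's d = 1.19 indicates a large effect size. Both statistical and practical significance should be considered.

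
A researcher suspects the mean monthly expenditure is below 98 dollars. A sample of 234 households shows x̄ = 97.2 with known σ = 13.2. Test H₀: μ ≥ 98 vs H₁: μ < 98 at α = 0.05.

z = -0.927. Critical value: -1.645. Fail to reject H₀.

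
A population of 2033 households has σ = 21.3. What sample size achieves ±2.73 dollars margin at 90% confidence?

Without FPC: n₀ = (1.645×21.3/2.73)² = 164.727. With FPC: n = n₀N/(n₀+N-1) = 152.4 → n = 153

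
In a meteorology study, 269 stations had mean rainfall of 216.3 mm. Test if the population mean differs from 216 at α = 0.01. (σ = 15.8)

z = (x̄ - μ₀)/(σ/√n) = (216.3 - 216)/(15.8/√269) = 0.311. Critical value: ±2.576. Since |0.311| ≤ 2.576, Fail to reject H₀.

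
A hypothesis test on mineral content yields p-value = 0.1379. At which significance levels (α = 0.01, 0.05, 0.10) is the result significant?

p = 0.1379. Not significant at any of the given levels.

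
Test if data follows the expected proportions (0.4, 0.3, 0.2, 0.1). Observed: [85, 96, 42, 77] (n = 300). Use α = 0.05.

Expected: [120.0, 90.0, 60.0, 30.0]. χ² = 89.642. df = 3, critical = 7.815. Reject H₀.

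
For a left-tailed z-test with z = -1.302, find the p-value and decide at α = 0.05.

p = P(Z < -1.302) = Φ(-1.302) ≈ 0.0965. Since p ≥ 0.05, fail to reject H₀ (not significant) at α = 0.05.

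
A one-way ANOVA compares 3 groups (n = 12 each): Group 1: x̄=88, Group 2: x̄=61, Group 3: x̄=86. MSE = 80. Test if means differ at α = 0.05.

Grand mean = 78.33. SS_between = 5432.0, MS_between = 2716.0. F = 33.95, F_crit ≈ 3.285. Reject H₀.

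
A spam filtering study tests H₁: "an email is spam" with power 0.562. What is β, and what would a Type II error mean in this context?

β = 1 - power = 1 - 0.562 = 0.438. A Type II error is failing to reject H₀ when H₀ is false (false negative) — here, failing to conclude that an email is spam when in fact it is true. Consequence: a spam email lands in the inbox.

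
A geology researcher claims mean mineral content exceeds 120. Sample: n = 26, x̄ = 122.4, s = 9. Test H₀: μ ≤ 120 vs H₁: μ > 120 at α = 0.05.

t = (122.4 - 120)/(9/√26) = 1.36, df = 25. Critical t = 1.708. Fail to reject H₀.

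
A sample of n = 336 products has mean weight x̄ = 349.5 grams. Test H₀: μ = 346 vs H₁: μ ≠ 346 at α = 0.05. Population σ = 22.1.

z = (x̄ - μ₀)/(σ/√n) = (349.5 - 346)/(22.1/√336) = 2.903. Critical value: ±1.96. Since |2.903| > 1.96, Reject H₀.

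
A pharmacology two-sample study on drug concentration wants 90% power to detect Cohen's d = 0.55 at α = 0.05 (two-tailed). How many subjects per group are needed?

z_{α/2} = 1.96, z_β = Φ⁻¹(0.9) = 1.282. For medium effect (d = 0.55): n per group = 2(z_{α/2} + z_β)²/d² = 2(1.96 + 1.282)²/0.55² = 69.5 → 70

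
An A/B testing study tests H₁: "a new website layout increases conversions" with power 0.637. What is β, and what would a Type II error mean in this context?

β = 1 - power = 1 - 0.637 = 0.363. A Type II error is failing to reject H₀ when H₀ is false (false negative) — here, failing to conclude that a new website layout increases conversions when in fact it is true. Consequence: discarding a layout that would have improved conversions — lost revenue.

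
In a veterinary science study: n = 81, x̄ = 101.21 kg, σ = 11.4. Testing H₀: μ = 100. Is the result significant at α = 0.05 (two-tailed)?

z = (101.21 - 100)/(11.4/√81) = 0.955. Since |z| ≤ 1.96, not significant at α = 0.05.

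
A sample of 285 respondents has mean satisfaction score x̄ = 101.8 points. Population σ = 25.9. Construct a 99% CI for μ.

CI = x̄ ± z*(σ/√n) = 101.8 ± 2.576(25.9/√285) = 101.8 ± 3.95 = (97.85, 105.75)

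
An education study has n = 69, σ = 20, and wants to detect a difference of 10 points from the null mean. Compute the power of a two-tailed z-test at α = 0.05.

SE = σ/√n = 20/√69 = 2.408. Non-centrality λ = d/SE = 10/2.408 = 4.153. Power ≈ Φ(λ - z_{α/2}) = Φ(4.153 - 1.96) = Φ(2.193) = 0.986.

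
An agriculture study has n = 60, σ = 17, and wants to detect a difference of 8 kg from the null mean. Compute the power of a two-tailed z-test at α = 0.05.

SE = σ/√n = 17/√60 = 2.195. Non-centrality λ = d/SE = 8/2.195 = 3.645. Power ≈ Φ(λ - z_{α/2}) = Φ(3.645 - 1.96) = Φ(1.685) = 0.954.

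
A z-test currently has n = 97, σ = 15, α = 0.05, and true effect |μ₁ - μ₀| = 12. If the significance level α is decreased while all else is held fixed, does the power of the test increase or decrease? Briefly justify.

Power decreases: a smaller α raises the critical value, so less of the H₁ sampling distribution falls in the rejection region.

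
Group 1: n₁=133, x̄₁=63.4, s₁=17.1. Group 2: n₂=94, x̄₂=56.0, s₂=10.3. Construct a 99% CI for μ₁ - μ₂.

Difference = 7.4. SE = √(17.1²/133 + 10.3²/94) = 1.824. CI = (2.7, 12.1)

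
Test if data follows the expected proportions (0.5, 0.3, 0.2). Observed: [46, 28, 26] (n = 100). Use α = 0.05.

Expected: [50.0, 30.0, 20.0]. χ² = 2.253. df = 2, critical = 5.991. Fail to reject H₀.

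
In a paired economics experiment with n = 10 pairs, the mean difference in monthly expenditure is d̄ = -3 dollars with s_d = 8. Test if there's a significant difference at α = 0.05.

t = d̄/(s_d/√n) = -3/(8/√10) = -1.186. df = 9, critical t = ±2.262. Fail to reject H₀.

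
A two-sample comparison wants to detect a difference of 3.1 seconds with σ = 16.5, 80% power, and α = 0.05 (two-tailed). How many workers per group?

n per group = 2(z_α/2 + z_β)²σ²/d² = 2×(1.96 + 0.84)²×16.5²/3.1² = 444.2 → n = 445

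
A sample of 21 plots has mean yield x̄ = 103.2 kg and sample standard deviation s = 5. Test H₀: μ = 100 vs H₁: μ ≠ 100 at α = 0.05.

t = (x̄ - μ₀)/(s/√n) = (103.2 - 100)/(5/√21) = 2.933. df = 20, critical t = ±2.086. Reject H₀.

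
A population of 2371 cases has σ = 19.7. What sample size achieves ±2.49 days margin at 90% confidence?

Without FPC: n₀ = (1.645×19.7/2.49)² = 169.381. With FPC: n = n₀N/(n₀+N-1) = 158.1 → n = 159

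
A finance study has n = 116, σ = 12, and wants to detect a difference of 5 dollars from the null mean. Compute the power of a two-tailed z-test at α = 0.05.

SE = σ/√n = 12/√116 = 1.114. Non-centrality λ = d/SE = 5/1.114 = 4.488. Power ≈ Φ(λ - z_{α/2}) = Φ(4.488 - 1.96) = Φ(2.528) = 0.994.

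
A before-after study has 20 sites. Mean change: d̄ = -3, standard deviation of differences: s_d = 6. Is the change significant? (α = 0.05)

t = d̄/(s_d/√n) = -3/(6/√20) = -2.236. df = 19, critical t = ±2.093. Reject H₀.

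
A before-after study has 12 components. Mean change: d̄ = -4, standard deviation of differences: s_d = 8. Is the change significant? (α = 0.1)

t = d̄/(s_d/√n) = -4/(8/√12) = -1.732. df = 11, critical t = ±1.796. Fail to reject H₀.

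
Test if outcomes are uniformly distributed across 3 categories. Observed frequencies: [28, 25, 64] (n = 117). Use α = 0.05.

Expected = 39 each. χ² = Σ(O-E)²/E = 24.154. df = 2, critical value = 5.991. Reject H₀.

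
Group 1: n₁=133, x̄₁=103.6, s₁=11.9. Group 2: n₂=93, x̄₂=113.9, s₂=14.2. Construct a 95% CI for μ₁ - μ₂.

Difference = -10.3. SE = √(11.9²/133 + 14.2²/93) = 1.798. CI = (-13.82, -6.78)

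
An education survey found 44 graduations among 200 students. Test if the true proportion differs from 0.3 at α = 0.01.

p̂ = 0.22, p₀ = 0.3. z = (p̂ - p₀)/√(p₀(1-p₀)/n) = -2.469. Critical: ±2.576. Fail to reject H₀.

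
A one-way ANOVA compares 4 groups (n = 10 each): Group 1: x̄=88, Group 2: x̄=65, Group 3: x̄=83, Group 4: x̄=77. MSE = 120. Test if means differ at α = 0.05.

Grand mean = 78.25. SS_between = 2947.5, MS_between = 982.5. F = 8.188, F_crit ≈ 2.866. Reject H₀.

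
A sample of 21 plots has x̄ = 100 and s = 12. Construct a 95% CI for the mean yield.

CI = x̄ ± t*(s/√n) = 100 ± 2.086(12/√21) = (94.54, 105.46)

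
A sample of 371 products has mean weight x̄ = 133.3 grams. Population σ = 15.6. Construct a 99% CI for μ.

CI = x̄ ± z*(σ/√n) = 133.3 ± 2.576(15.6/√371) = 133.3 ± 2.09 = (131.21, 135.39)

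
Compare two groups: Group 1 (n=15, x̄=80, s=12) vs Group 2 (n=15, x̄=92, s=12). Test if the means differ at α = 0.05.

Pooled sp = 12.0. t = -2.739, df = 28. Critical t = ±2.048. Reject H₀.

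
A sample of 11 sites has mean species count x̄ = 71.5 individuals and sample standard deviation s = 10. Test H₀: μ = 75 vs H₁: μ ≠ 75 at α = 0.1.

t = (x̄ - μ₀)/(s/√n) = (71.5 - 75)/(10/√11) = -1.161. df = 10, critical t = ±1.812. Fail to reject H₀.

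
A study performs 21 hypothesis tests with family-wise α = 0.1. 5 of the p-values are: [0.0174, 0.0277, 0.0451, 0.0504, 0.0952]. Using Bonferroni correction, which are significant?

Bonferroni α = 0.1/21 = 0.00476. None of the given p-values are significant.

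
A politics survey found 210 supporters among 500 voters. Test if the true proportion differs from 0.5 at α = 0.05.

p̂ = 0.42, p₀ = 0.5. z = (p̂ - p₀)/√(p₀(1-p₀)/n) = -3.578. Critical: ±1.96. Reject H₀.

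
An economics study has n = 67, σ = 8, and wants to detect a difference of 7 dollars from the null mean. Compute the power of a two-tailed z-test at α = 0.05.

SE = σ/√n = 8/√67 = 0.977. Non-centrality λ = d/SE = 7/0.977 = 7.162. Power ≈ Φ(λ - z_{α/2}) = Φ(7.162 - 1.96) = Φ(5.202) = 1.0.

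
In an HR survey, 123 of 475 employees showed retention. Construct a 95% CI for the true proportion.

p̂ = 0.259. CI = p̂ ± z*√(p̂(1-p̂)/n) = (0.22, 0.298)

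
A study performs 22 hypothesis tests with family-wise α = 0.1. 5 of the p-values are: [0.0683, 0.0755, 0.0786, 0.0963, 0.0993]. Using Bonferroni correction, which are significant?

Bonferroni α = 0.1/22 = 0.00455. None of the given p-values are significant.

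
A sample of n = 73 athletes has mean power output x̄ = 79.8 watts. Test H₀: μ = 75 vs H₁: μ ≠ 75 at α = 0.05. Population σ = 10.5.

z = (x̄ - μ₀)/(σ/√n) = (79.8 - 75)/(10.5/√73) = 3.906. Critical value: ±1.96. Since |3.906| > 1.96, Reject H₀.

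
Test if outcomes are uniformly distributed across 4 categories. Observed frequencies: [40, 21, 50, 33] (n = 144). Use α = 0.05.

Expected = 36 each. χ² = Σ(O-E)²/E = 12.389. df = 3, critical value = 7.815. Reject H₀.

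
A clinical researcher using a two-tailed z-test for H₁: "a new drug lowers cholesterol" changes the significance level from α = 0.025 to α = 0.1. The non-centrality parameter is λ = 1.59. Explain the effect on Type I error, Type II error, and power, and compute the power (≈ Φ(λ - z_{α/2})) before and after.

Increasing α from 0.025 to 0.1:
• Type I error rate increases (α is the Type I rate by definition).
• Critical value moves from z_{α/2} = 2.241 to 1.645, so power = Φ(λ - z_{α/2}) goes from Φ(1.59 - 2.241) = 0.258 to Φ(1.59 - 1.645) = 0.478.
• Type II error rate β = 1 - power therefore decreases (0.742 → 0.522).
Appropriate when false negatives are costly — here, shelving an effective drug — patients miss out on a treatment that would have helped.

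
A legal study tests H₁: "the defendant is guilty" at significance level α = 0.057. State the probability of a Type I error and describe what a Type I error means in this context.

P(Type I error) = α = 0.057. A Type I error is rejecting H₀ when H₀ is actually true (false positive) — here, concluding that the defendant is guilty when in fact this is not the case. Consequence: convicting an innocent person.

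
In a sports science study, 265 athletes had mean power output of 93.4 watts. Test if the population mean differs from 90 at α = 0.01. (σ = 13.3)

z = (x̄ - μ₀)/(σ/√n) = (93.4 - 90)/(13.3/√265) = 4.162. Critical value: ±2.576. Since |4.162| > 2.576, Reject H₀.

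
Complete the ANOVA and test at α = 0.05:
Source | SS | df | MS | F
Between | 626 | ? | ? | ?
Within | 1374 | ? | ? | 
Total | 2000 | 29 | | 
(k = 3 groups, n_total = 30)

df_between = 2, df_within = 27. MS_between = 313.0, MS_within = 50.89. F = 6.151, F_crit ≈ 3.354. Reject H₀.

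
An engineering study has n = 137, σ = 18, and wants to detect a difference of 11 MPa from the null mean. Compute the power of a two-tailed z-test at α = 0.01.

SE = σ/√n = 18/√137 = 1.538. Non-centrality λ = d/SE = 11/1.538 = 7.153. Power ≈ Φ(λ - z_{α/2}) = Φ(7.153 - 2.576) = Φ(4.577) = 1.0.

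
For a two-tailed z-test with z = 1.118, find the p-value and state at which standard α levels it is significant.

p = 2·P(Z > |1.118|) = 2·(1 - Φ(1.118)) ≈ 0.2636. Not significant at any standard level.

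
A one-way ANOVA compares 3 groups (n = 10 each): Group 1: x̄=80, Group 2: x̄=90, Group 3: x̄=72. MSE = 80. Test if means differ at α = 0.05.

Grand mean = 80.67. SS_between = 1626.67, MS_between = 813.33. F = 10.167, F_crit ≈ 3.354. Reject H₀.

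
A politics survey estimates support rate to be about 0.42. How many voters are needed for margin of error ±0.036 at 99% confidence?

n = z²p(1-p)/E² = 2.576²×0.42×0.58/0.036² = 1247.3 → n = 1248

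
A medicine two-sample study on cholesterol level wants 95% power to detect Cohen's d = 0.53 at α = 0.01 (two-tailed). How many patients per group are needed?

z_{α/2} = 2.576, z_β = Φ⁻¹(0.95) = 1.645. For medium effect (d = 0.53): n per group = 2(z_{α/2} + z_β)²/d² = 2(2.576 + 1.645)²/0.53² = 126.9 → 127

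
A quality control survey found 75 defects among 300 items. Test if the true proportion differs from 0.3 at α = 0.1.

p̂ = 0.25, p₀ = 0.3. z = (p̂ - p₀)/√(p₀(1-p₀)/n) = -1.89. Critical: ±1.645. Reject H₀.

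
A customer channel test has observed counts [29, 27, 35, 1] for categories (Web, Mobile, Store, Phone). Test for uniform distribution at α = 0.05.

Expected = 23 each. χ² = Σ(O-E)²/E = 29.565. df = 3, critical value = 7.815. Reject H₀.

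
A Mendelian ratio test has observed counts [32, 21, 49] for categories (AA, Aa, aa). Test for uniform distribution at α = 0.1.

Expected = 34 each. χ² = Σ(O-E)²/E = 11.706. df = 2, critical value = 4.605. Reject H₀.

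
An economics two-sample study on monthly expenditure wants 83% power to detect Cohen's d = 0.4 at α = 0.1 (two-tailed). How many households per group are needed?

z_{α/2} = 1.645, z_β = Φ⁻¹(0.83) = 0.954. For small effect (d = 0.4): n per group = 2(z_{α/2} + z_β)²/d² = 2(1.645 + 0.954)²/0.4² = 84.4 → 85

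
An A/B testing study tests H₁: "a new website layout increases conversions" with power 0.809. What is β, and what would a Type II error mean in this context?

β = 1 - power = 1 - 0.809 = 0.191. A Type II error is failing to reject H₀ when H₀ is false (false negative) — here, failing to conclude that a new website layout increases conversions when in fact it is true. Consequence: discarding a layout that would have improved conversions — lost revenue.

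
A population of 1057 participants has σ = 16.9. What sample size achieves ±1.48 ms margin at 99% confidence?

Without FPC: n₀ = (2.576×16.9/1.48)² = 865.25. With FPC: n = n₀N/(n₀+N-1) = 476.03 → n = 477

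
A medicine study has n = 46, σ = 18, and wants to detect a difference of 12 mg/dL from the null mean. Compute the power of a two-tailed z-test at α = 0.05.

SE = σ/√n = 18/√46 = 2.654. Non-centrality λ = d/SE = 12/2.654 = 4.522. Power ≈ Φ(λ - z_{α/2}) = Φ(4.522 - 1.96) = Φ(2.562) = 0.995.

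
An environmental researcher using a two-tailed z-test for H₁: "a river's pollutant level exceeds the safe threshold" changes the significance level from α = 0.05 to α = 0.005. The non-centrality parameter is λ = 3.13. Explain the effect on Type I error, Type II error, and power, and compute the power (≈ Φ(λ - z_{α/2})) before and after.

Decreasing α from 0.05 to 0.005:
• Type I error rate decreases (α is the Type I rate by definition).
• Critical value moves from z_{α/2} = 1.96 to 2.807, so power = Φ(λ - z_{α/2}) goes from Φ(3.13 - 1.96) = 0.879 to Φ(3.13 - 2.807) = 0.627.
• Type II error rate β = 1 - power therefore increases (0.121 → 0.373).
Appropriate when false positives are costly — here, shutting down a compliant factory unnecessarily.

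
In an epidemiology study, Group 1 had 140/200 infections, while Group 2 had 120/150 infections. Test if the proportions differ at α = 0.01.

p̂₁ = 0.7, p̂₂ = 0.8, pooled p̂ = 0.743. z = -2.118. Critical: ±2.576. Fail to reject H₀.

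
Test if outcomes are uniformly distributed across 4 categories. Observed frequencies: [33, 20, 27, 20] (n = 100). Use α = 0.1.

Expected = 25 each. χ² = Σ(O-E)²/E = 4.72. df = 3, critical value = 6.251. Fail to reject H₀.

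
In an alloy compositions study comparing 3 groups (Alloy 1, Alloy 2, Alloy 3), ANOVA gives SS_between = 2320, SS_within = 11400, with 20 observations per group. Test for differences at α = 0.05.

df_between = 2, df_within = 57. F = MS_between/MS_within = 1160.0/200.0 = 5.8. F_crit ≈ 3.159. Reject H₀. At least one mean differs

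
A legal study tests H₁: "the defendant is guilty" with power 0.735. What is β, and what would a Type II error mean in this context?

β = 1 - power = 1 - 0.735 = 0.265. A Type II error is failing to reject H₀ when H₀ is false (false negative) — here, failing to conclude that the defendant is guilty when in fact it is true. Consequence: acquitting a guilty person.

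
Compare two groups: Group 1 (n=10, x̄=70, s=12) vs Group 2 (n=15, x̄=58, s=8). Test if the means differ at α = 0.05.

Pooled sp = 9.76. t = 3.011, df = 23. Critical t = ±2.069. Reject H₀.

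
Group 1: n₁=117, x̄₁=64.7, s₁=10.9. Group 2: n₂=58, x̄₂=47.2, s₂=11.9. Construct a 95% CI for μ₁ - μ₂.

Difference = 17.5. SE = √(10.9²/117 + 11.9²/58) = 1.859. CI = (13.86, 21.14)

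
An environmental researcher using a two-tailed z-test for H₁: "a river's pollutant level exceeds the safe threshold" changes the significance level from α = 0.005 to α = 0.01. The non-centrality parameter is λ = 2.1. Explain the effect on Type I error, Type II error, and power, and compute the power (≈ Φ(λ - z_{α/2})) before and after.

Increasing α from 0.005 to 0.01:
• Type I error rate increases (α is the Type I rate by definition).
• Critical value moves from z_{α/2} = 2.807 to 2.576, so power = Φ(λ - z_{α/2}) goes from Φ(2.1 - 2.807) = 0.24 to Φ(2.1 - 2.576) = 0.317.
• Type II error rate β = 1 - power therefore decreases (0.76 → 0.683).
Appropriate when false negatives are costly — here, allowing unsafe pollution to continue.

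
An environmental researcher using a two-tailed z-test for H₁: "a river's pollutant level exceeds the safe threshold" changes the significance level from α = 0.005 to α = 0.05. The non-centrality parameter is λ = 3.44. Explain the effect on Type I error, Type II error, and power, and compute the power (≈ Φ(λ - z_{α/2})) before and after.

Increasing α from 0.005 to 0.05:
• Type I error rate increases (α is the Type I rate by definition).
• Critical value moves from z_{α/2} = 2.807 to 1.96, so power = Φ(λ - z_{α/2}) goes from Φ(3.44 - 2.807) = 0.737 to Φ(3.44 - 1.96) = 0.931.
• Type II error rate β = 1 - power therefore decreases (0.263 → 0.069).
Appropriate when false negatives are costly — here, allowing unsafe pollution to continue.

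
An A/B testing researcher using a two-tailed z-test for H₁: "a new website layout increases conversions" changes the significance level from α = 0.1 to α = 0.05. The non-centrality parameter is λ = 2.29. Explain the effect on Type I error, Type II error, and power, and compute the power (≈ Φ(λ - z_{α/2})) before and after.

Decreasing α from 0.1 to 0.05:
• Type I error rate decreases (α is the Type I rate by definition).
• Critical value moves from z_{α/2} = 1.645 to 1.96, so power = Φ(λ - z_{α/2}) goes from Φ(2.29 - 1.645) = 0.741 to Φ(2.29 - 1.96) = 0.629.
• Type II error rate β = 1 - power therefore increases (0.259 → 0.371).
Appropriate when false positives are costly — here, rolling out a layout that doesn't actually help — wasted engineering effort.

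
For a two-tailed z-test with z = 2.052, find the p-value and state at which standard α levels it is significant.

p = 2·P(Z > |2.052|) = 2·(1 - Φ(2.052)) ≈ 0.0402. Significant at α = 0.1; Significant at α = 0.05.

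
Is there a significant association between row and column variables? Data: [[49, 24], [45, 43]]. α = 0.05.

χ² = 4.197. df = 1, critical = 3.841. Reject H₀. Variables are dependent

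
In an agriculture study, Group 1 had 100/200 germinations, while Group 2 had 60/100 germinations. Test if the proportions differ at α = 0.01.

p̂₁ = 0.5, p̂₂ = 0.6, pooled p̂ = 0.533. z = -1.637. Critical: ±2.576. Fail to reject H₀.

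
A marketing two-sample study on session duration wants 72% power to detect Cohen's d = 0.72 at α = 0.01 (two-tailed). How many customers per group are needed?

z_{α/2} = 2.576, z_β = Φ⁻¹(0.72) = 0.583. For medium effect (d = 0.72): n per group = 2(z_{α/2} + z_β)²/d² = 2(2.576 + 0.583)²/0.72² = 38.5 → 39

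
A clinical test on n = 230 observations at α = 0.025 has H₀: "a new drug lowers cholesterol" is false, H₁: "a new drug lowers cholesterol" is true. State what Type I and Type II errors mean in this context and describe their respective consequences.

Type I (false positive): concluding that a new drug lowers cholesterol when it is not — approving an ineffective drug — patients take a useless medication and may skip effective alternatives. Type II (false negative): failing to conclude that a new drug lowers cholesterol when it is — shelving an effective drug — patients miss out on a treatment that would have helped. Which is costlier depends on domain priorities and is a judgement call rather than a statistical fact.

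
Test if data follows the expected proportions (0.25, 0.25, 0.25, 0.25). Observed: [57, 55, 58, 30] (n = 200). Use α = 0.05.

Expected: [50.0, 50.0, 50.0, 50.0]. χ² = 10.76. df = 3, critical = 7.815. Reject H₀.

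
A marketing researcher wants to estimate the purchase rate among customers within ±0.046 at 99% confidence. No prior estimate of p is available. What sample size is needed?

Conservative approach: use p = 0.5 (maximizes p(1-p) = 0.25). n = z²(0.25)/E² = 2.576²×0.25/0.046² = 784.0 → n = 784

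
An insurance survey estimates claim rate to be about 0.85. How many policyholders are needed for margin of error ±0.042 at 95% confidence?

n = z²p(1-p)/E² = 1.96²×0.85×0.15/0.042² = 277.7 → n = 278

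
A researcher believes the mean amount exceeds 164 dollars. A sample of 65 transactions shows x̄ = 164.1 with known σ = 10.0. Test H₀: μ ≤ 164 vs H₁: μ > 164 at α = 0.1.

z = 0.081. Critical value: 1.28. Fail to reject H₀.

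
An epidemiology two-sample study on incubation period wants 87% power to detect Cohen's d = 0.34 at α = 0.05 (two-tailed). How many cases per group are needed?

z_{α/2} = 1.96, z_β = Φ⁻¹(0.87) = 1.126. For small effect (d = 0.34): n per group = 2(z_{α/2} + z_β)²/d² = 2(1.96 + 1.126)²/0.34² = 164.8 → 165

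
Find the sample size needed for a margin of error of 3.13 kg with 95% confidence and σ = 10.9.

n = (z*σ/E)² = (1.96×10.9/3.13)² = 46.6 → n = 47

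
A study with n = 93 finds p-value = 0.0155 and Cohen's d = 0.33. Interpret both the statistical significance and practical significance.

Statistically significant (p = 0.0155 < 0.05). Cohen's d = 0.33 indicates a small effect size. Both statistical and practical significance should be considered.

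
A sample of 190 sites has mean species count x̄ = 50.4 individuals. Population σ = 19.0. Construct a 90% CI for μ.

CI = x̄ ± z*(σ/√n) = 50.4 ± 1.645(19.0/√190) = 50.4 ± 2.27 = (48.13, 52.67)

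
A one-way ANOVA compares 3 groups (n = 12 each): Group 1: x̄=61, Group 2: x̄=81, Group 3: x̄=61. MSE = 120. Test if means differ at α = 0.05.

Grand mean = 67.67. SS_between = 3200.0, MS_between = 1600.0. F = 13.333, F_crit ≈ 3.285. Reject H₀.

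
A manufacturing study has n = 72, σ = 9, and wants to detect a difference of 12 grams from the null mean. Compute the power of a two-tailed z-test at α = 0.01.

SE = σ/√n = 9/√72 = 1.061. Non-centrality λ = d/SE = 12/1.061 = 11.314. Power ≈ Φ(λ - z_{α/2}) = Φ(11.314 - 2.576) = Φ(8.738) = 1.0.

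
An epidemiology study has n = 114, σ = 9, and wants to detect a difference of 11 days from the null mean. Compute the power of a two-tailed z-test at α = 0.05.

SE = σ/√n = 9/√114 = 0.843. Non-centrality λ = d/SE = 11/0.843 = 13.05. Power ≈ Φ(λ - z_{α/2}) = Φ(13.05 - 1.96) = Φ(11.09) = 1.0.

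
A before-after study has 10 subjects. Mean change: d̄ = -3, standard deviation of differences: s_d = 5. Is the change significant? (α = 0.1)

t = d̄/(s_d/√n) = -3/(5/√10) = -1.897. df = 9, critical t = ±1.833. Reject H₀.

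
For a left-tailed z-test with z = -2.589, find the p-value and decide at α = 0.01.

p = P(Z < -2.589) = Φ(-2.589) ≈ 0.0048. Since p < 0.01, reject H₀ (significant) at α = 0.01.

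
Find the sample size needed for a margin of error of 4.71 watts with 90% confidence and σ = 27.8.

n = (z*σ/E)² = (1.645×27.8/4.71)² = 94.3 → n = 95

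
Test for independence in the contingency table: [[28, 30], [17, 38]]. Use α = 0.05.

χ² = 3.553. df = 1, critical = 3.841. Fail to reject H₀. No evidence of dependence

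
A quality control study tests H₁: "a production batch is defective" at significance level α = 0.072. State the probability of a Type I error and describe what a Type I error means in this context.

P(Type I error) = α = 0.072. A Type I error is rejecting H₀ when H₀ is actually true (false positive) — here, concluding that a production batch is defective when in fact this is not the case. Consequence: scrapping a good batch — wasted material and cost for no reason.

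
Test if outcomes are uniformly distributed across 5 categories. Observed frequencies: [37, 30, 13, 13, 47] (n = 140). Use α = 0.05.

Expected = 28 each. χ² = Σ(O-E)²/E = 32.0. df = 4, critical value = 9.488. Reject H₀.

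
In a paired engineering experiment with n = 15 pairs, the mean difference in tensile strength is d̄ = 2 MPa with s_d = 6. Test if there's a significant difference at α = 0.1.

t = d̄/(s_d/√n) = 2/(6/√15) = 1.291. df = 14, critical t = ±1.761. Fail to reject H₀.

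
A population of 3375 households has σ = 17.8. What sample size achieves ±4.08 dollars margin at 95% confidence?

Without FPC: n₀ = (1.96×17.8/4.08)² = 73.119. With FPC: n = n₀N/(n₀+N-1) = 71.6 → n = 72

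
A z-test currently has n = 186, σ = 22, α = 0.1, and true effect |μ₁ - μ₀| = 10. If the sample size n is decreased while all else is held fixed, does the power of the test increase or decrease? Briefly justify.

Power decreases: a smaller n inflates the standard error σ/√n, pulling the sampling distribution under H₁ back toward the critical value.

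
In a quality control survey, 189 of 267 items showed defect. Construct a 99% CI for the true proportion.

p̂ = 0.708. CI = p̂ ± z*√(p̂(1-p̂)/n) = (0.636, 0.78)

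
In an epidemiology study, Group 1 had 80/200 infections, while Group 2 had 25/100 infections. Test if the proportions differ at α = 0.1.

p̂₁ = 0.4, p̂₂ = 0.25, pooled p̂ = 0.35. z = 2.568. Critical: ±1.645. Reject H₀.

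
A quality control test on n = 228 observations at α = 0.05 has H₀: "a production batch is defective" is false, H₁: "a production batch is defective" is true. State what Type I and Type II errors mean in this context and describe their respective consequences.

Type I (false positive): concluding that a production batch is defective when it is not — scrapping a good batch — wasted material and cost for no reason. Type II (false negative): failing to conclude that a production batch is defective when it is — shipping a defective batch — faulty products reach customers. Which is costlier depends on domain priorities and is a judgement call rather than a statistical fact.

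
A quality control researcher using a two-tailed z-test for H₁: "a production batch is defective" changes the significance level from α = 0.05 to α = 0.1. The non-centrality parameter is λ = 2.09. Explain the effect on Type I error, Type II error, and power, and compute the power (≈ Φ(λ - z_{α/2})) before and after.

Increasing α from 0.05 to 0.1:
• Type I error rate increases (α is the Type I rate by definition).
• Critical value moves from z_{α/2} = 1.96 to 1.645, so power = Φ(λ - z_{α/2}) goes from Φ(2.09 - 1.96) = 0.552 to Φ(2.09 - 1.645) = 0.672.
• Type II error rate β = 1 - power therefore decreases (0.448 → 0.328).
Appropriate when false negatives are costly — here, shipping a defective batch — faulty products reach customers.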